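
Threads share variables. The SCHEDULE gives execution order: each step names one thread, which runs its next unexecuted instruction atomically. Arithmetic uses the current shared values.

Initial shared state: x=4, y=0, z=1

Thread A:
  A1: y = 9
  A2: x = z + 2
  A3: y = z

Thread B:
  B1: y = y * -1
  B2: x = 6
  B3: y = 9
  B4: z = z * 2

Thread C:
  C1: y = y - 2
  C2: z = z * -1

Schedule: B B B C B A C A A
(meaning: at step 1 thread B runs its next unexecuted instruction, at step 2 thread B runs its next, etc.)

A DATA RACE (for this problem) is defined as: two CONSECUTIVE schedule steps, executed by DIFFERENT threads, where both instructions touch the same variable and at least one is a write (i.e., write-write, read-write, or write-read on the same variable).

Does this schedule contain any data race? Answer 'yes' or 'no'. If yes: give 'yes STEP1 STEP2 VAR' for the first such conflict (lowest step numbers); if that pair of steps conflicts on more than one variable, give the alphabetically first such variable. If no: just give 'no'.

Answer: yes 3 4 y

Derivation:
Steps 1,2: same thread (B). No race.
Steps 2,3: same thread (B). No race.
Steps 3,4: B(y = 9) vs C(y = y - 2). RACE on y (W-W).
Steps 4,5: C(r=y,w=y) vs B(r=z,w=z). No conflict.
Steps 5,6: B(r=z,w=z) vs A(r=-,w=y). No conflict.
Steps 6,7: A(r=-,w=y) vs C(r=z,w=z). No conflict.
Steps 7,8: C(z = z * -1) vs A(x = z + 2). RACE on z (W-R).
Steps 8,9: same thread (A). No race.
First conflict at steps 3,4.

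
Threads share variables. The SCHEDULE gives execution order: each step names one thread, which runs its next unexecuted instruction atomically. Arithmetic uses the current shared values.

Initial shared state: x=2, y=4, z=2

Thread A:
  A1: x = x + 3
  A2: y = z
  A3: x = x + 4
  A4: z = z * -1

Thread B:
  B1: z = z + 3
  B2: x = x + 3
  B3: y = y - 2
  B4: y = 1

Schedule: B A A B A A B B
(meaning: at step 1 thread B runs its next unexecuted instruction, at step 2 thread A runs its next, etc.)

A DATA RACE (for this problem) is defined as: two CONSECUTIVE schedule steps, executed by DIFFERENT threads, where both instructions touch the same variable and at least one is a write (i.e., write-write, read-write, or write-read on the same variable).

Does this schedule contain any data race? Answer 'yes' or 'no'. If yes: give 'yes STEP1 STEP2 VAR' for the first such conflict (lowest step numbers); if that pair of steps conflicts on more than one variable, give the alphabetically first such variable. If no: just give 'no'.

Steps 1,2: B(r=z,w=z) vs A(r=x,w=x). No conflict.
Steps 2,3: same thread (A). No race.
Steps 3,4: A(r=z,w=y) vs B(r=x,w=x). No conflict.
Steps 4,5: B(x = x + 3) vs A(x = x + 4). RACE on x (W-W).
Steps 5,6: same thread (A). No race.
Steps 6,7: A(r=z,w=z) vs B(r=y,w=y). No conflict.
Steps 7,8: same thread (B). No race.
First conflict at steps 4,5.

Answer: yes 4 5 x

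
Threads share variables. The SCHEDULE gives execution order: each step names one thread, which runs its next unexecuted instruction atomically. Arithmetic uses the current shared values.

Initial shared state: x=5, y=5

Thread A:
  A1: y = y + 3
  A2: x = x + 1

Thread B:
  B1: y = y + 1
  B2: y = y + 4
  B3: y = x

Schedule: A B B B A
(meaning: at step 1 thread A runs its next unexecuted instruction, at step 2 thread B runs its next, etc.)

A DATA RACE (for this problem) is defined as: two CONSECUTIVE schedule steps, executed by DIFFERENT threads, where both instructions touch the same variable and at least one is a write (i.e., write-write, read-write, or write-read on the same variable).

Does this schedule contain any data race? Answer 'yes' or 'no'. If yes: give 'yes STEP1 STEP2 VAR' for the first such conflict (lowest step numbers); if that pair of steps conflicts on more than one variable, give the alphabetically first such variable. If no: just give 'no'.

Answer: yes 1 2 y

Derivation:
Steps 1,2: A(y = y + 3) vs B(y = y + 1). RACE on y (W-W).
Steps 2,3: same thread (B). No race.
Steps 3,4: same thread (B). No race.
Steps 4,5: B(y = x) vs A(x = x + 1). RACE on x (R-W).
First conflict at steps 1,2.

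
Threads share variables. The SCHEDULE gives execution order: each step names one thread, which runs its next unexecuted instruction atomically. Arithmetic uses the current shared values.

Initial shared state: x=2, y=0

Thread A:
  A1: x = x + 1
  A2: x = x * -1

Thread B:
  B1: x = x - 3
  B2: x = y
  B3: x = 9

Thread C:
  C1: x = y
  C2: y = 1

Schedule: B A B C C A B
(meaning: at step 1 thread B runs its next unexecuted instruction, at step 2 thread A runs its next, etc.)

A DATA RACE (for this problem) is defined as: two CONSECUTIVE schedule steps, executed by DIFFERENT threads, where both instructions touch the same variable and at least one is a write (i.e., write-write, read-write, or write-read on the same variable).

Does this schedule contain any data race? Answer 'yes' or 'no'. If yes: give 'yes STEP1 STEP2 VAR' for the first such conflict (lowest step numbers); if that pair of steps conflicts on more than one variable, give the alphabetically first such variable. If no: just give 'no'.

Answer: yes 1 2 x

Derivation:
Steps 1,2: B(x = x - 3) vs A(x = x + 1). RACE on x (W-W).
Steps 2,3: A(x = x + 1) vs B(x = y). RACE on x (W-W).
Steps 3,4: B(x = y) vs C(x = y). RACE on x (W-W).
Steps 4,5: same thread (C). No race.
Steps 5,6: C(r=-,w=y) vs A(r=x,w=x). No conflict.
Steps 6,7: A(x = x * -1) vs B(x = 9). RACE on x (W-W).
First conflict at steps 1,2.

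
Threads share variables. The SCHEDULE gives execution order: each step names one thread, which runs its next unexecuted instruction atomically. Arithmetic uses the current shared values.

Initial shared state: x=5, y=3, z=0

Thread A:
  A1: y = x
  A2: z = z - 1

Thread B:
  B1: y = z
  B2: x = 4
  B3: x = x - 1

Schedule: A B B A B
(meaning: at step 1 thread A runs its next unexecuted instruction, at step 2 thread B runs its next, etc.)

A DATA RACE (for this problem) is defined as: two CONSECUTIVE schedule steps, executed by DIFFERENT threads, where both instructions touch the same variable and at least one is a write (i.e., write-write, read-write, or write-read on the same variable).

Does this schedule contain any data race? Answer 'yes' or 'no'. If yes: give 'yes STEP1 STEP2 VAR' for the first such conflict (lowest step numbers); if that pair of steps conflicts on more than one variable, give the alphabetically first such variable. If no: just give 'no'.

Answer: yes 1 2 y

Derivation:
Steps 1,2: A(y = x) vs B(y = z). RACE on y (W-W).
Steps 2,3: same thread (B). No race.
Steps 3,4: B(r=-,w=x) vs A(r=z,w=z). No conflict.
Steps 4,5: A(r=z,w=z) vs B(r=x,w=x). No conflict.
First conflict at steps 1,2.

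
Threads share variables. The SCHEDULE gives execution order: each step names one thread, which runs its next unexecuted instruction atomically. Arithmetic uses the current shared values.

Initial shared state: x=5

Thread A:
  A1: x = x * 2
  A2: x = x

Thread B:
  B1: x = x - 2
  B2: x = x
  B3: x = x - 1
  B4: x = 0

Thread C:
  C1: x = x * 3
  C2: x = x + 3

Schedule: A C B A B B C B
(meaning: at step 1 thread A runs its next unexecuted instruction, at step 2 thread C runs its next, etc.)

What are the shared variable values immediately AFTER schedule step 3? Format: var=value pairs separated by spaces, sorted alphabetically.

Step 1: thread A executes A1 (x = x * 2). Shared: x=10. PCs: A@1 B@0 C@0
Step 2: thread C executes C1 (x = x * 3). Shared: x=30. PCs: A@1 B@0 C@1
Step 3: thread B executes B1 (x = x - 2). Shared: x=28. PCs: A@1 B@1 C@1

Answer: x=28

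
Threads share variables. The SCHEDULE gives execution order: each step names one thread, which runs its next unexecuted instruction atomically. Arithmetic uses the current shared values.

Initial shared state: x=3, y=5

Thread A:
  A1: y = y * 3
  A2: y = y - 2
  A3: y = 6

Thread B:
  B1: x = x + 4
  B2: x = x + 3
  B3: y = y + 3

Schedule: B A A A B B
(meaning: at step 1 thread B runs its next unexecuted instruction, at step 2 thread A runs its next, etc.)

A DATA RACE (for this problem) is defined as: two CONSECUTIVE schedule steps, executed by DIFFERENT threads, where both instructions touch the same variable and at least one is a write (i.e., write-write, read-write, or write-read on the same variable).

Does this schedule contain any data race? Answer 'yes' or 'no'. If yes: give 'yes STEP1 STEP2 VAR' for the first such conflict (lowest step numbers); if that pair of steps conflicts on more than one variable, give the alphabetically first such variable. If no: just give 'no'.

Answer: no

Derivation:
Steps 1,2: B(r=x,w=x) vs A(r=y,w=y). No conflict.
Steps 2,3: same thread (A). No race.
Steps 3,4: same thread (A). No race.
Steps 4,5: A(r=-,w=y) vs B(r=x,w=x). No conflict.
Steps 5,6: same thread (B). No race.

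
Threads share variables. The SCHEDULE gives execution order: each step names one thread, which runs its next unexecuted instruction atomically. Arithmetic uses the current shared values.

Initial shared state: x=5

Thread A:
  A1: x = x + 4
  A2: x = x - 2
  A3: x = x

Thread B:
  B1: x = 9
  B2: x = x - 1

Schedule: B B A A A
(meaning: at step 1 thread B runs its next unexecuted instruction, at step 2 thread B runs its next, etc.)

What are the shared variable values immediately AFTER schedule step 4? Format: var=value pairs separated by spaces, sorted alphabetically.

Step 1: thread B executes B1 (x = 9). Shared: x=9. PCs: A@0 B@1
Step 2: thread B executes B2 (x = x - 1). Shared: x=8. PCs: A@0 B@2
Step 3: thread A executes A1 (x = x + 4). Shared: x=12. PCs: A@1 B@2
Step 4: thread A executes A2 (x = x - 2). Shared: x=10. PCs: A@2 B@2

Answer: x=10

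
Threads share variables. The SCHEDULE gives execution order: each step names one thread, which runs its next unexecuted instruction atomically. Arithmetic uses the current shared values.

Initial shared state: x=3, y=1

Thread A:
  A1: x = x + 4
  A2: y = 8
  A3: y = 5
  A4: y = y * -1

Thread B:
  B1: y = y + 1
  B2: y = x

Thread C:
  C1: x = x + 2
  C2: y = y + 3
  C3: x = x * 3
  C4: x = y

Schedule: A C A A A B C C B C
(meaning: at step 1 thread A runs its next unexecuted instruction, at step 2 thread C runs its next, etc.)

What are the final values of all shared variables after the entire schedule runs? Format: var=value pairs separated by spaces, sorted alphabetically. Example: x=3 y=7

Step 1: thread A executes A1 (x = x + 4). Shared: x=7 y=1. PCs: A@1 B@0 C@0
Step 2: thread C executes C1 (x = x + 2). Shared: x=9 y=1. PCs: A@1 B@0 C@1
Step 3: thread A executes A2 (y = 8). Shared: x=9 y=8. PCs: A@2 B@0 C@1
Step 4: thread A executes A3 (y = 5). Shared: x=9 y=5. PCs: A@3 B@0 C@1
Step 5: thread A executes A4 (y = y * -1). Shared: x=9 y=-5. PCs: A@4 B@0 C@1
Step 6: thread B executes B1 (y = y + 1). Shared: x=9 y=-4. PCs: A@4 B@1 C@1
Step 7: thread C executes C2 (y = y + 3). Shared: x=9 y=-1. PCs: A@4 B@1 C@2
Step 8: thread C executes C3 (x = x * 3). Shared: x=27 y=-1. PCs: A@4 B@1 C@3
Step 9: thread B executes B2 (y = x). Shared: x=27 y=27. PCs: A@4 B@2 C@3
Step 10: thread C executes C4 (x = y). Shared: x=27 y=27. PCs: A@4 B@2 C@4

Answer: x=27 y=27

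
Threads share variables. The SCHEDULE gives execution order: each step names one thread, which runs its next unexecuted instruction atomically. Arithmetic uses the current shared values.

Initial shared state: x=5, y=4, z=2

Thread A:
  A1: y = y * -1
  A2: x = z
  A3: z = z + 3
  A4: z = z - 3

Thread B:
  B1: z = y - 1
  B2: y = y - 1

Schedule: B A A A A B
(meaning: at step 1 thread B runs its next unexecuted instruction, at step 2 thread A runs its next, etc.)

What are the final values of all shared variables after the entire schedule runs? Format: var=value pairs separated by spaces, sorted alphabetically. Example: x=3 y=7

Step 1: thread B executes B1 (z = y - 1). Shared: x=5 y=4 z=3. PCs: A@0 B@1
Step 2: thread A executes A1 (y = y * -1). Shared: x=5 y=-4 z=3. PCs: A@1 B@1
Step 3: thread A executes A2 (x = z). Shared: x=3 y=-4 z=3. PCs: A@2 B@1
Step 4: thread A executes A3 (z = z + 3). Shared: x=3 y=-4 z=6. PCs: A@3 B@1
Step 5: thread A executes A4 (z = z - 3). Shared: x=3 y=-4 z=3. PCs: A@4 B@1
Step 6: thread B executes B2 (y = y - 1). Shared: x=3 y=-5 z=3. PCs: A@4 B@2

Answer: x=3 y=-5 z=3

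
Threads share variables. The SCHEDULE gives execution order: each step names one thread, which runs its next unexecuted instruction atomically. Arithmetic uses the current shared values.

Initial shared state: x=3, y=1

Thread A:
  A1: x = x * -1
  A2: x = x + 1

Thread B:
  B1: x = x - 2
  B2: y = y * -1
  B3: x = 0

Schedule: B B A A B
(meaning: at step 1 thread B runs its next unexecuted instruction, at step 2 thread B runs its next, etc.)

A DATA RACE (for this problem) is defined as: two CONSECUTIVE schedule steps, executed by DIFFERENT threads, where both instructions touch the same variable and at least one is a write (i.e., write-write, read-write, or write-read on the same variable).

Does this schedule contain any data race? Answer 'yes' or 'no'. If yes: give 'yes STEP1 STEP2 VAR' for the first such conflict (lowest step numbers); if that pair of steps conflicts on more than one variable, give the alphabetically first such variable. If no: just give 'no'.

Steps 1,2: same thread (B). No race.
Steps 2,3: B(r=y,w=y) vs A(r=x,w=x). No conflict.
Steps 3,4: same thread (A). No race.
Steps 4,5: A(x = x + 1) vs B(x = 0). RACE on x (W-W).
First conflict at steps 4,5.

Answer: yes 4 5 x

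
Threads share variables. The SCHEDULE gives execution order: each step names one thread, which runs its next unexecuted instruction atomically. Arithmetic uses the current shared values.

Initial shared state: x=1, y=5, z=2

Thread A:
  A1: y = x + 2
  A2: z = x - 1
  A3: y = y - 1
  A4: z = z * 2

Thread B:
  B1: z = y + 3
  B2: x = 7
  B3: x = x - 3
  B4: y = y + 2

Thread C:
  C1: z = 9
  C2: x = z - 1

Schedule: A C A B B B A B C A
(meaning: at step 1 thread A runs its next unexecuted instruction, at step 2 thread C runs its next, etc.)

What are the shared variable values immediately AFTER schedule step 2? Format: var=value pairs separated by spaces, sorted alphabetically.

Answer: x=1 y=3 z=9

Derivation:
Step 1: thread A executes A1 (y = x + 2). Shared: x=1 y=3 z=2. PCs: A@1 B@0 C@0
Step 2: thread C executes C1 (z = 9). Shared: x=1 y=3 z=9. PCs: A@1 B@0 C@1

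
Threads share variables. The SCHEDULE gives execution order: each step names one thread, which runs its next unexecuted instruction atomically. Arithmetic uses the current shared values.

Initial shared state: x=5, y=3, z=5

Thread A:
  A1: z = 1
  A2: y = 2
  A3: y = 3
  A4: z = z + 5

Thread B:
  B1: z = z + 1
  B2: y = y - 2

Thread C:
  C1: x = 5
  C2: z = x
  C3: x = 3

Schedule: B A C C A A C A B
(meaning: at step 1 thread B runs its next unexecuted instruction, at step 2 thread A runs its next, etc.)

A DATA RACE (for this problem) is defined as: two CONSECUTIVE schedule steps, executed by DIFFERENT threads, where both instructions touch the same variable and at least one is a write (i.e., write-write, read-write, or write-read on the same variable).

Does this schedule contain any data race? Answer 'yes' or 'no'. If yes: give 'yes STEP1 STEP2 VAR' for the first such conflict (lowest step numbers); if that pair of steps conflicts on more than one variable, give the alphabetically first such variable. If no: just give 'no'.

Steps 1,2: B(z = z + 1) vs A(z = 1). RACE on z (W-W).
Steps 2,3: A(r=-,w=z) vs C(r=-,w=x). No conflict.
Steps 3,4: same thread (C). No race.
Steps 4,5: C(r=x,w=z) vs A(r=-,w=y). No conflict.
Steps 5,6: same thread (A). No race.
Steps 6,7: A(r=-,w=y) vs C(r=-,w=x). No conflict.
Steps 7,8: C(r=-,w=x) vs A(r=z,w=z). No conflict.
Steps 8,9: A(r=z,w=z) vs B(r=y,w=y). No conflict.
First conflict at steps 1,2.

Answer: yes 1 2 z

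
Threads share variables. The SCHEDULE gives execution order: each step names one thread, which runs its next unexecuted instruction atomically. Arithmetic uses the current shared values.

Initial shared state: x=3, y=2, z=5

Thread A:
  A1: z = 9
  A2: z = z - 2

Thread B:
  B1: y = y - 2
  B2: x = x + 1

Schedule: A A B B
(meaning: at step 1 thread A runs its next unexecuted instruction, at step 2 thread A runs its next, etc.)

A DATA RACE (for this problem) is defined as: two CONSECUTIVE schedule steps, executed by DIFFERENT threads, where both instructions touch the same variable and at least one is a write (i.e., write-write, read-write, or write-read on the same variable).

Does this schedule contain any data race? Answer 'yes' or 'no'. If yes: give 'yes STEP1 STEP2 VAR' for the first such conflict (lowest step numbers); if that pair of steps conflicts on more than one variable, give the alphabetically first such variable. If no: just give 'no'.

Steps 1,2: same thread (A). No race.
Steps 2,3: A(r=z,w=z) vs B(r=y,w=y). No conflict.
Steps 3,4: same thread (B). No race.

Answer: no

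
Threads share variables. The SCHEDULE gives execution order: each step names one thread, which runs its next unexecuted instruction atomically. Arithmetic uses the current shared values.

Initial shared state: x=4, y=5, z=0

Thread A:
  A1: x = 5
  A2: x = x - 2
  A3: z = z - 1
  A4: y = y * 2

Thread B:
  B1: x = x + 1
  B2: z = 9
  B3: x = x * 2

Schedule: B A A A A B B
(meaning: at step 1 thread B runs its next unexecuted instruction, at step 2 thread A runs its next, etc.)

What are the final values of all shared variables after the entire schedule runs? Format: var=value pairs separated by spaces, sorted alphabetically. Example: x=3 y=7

Step 1: thread B executes B1 (x = x + 1). Shared: x=5 y=5 z=0. PCs: A@0 B@1
Step 2: thread A executes A1 (x = 5). Shared: x=5 y=5 z=0. PCs: A@1 B@1
Step 3: thread A executes A2 (x = x - 2). Shared: x=3 y=5 z=0. PCs: A@2 B@1
Step 4: thread A executes A3 (z = z - 1). Shared: x=3 y=5 z=-1. PCs: A@3 B@1
Step 5: thread A executes A4 (y = y * 2). Shared: x=3 y=10 z=-1. PCs: A@4 B@1
Step 6: thread B executes B2 (z = 9). Shared: x=3 y=10 z=9. PCs: A@4 B@2
Step 7: thread B executes B3 (x = x * 2). Shared: x=6 y=10 z=9. PCs: A@4 B@3

Answer: x=6 y=10 z=9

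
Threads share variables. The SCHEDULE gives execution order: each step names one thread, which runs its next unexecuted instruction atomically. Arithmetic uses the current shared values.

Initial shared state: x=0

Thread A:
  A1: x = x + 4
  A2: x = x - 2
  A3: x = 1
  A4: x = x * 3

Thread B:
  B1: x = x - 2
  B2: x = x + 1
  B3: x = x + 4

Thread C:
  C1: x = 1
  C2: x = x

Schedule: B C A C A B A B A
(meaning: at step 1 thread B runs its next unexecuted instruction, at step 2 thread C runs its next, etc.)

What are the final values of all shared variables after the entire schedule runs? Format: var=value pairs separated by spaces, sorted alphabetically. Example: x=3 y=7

Step 1: thread B executes B1 (x = x - 2). Shared: x=-2. PCs: A@0 B@1 C@0
Step 2: thread C executes C1 (x = 1). Shared: x=1. PCs: A@0 B@1 C@1
Step 3: thread A executes A1 (x = x + 4). Shared: x=5. PCs: A@1 B@1 C@1
Step 4: thread C executes C2 (x = x). Shared: x=5. PCs: A@1 B@1 C@2
Step 5: thread A executes A2 (x = x - 2). Shared: x=3. PCs: A@2 B@1 C@2
Step 6: thread B executes B2 (x = x + 1). Shared: x=4. PCs: A@2 B@2 C@2
Step 7: thread A executes A3 (x = 1). Shared: x=1. PCs: A@3 B@2 C@2
Step 8: thread B executes B3 (x = x + 4). Shared: x=5. PCs: A@3 B@3 C@2
Step 9: thread A executes A4 (x = x * 3). Shared: x=15. PCs: A@4 B@3 C@2

Answer: x=15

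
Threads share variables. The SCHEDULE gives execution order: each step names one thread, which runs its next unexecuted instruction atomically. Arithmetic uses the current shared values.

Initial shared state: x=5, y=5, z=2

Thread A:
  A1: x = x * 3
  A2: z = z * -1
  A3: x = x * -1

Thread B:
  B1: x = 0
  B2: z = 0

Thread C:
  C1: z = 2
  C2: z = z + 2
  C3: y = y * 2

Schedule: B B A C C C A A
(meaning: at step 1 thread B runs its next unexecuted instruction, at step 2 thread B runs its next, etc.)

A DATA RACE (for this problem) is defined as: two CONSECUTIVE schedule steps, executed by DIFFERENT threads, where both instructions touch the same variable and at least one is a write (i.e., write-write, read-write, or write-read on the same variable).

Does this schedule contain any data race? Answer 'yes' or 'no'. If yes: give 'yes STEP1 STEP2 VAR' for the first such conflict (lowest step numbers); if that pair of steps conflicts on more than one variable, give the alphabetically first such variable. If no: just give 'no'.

Steps 1,2: same thread (B). No race.
Steps 2,3: B(r=-,w=z) vs A(r=x,w=x). No conflict.
Steps 3,4: A(r=x,w=x) vs C(r=-,w=z). No conflict.
Steps 4,5: same thread (C). No race.
Steps 5,6: same thread (C). No race.
Steps 6,7: C(r=y,w=y) vs A(r=z,w=z). No conflict.
Steps 7,8: same thread (A). No race.

Answer: no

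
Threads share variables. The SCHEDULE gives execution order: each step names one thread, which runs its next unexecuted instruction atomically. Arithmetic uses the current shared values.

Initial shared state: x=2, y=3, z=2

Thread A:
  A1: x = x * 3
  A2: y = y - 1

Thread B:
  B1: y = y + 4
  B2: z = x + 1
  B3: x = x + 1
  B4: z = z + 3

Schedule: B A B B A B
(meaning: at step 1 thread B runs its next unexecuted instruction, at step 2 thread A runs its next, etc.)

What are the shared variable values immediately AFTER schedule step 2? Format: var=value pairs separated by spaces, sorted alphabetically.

Step 1: thread B executes B1 (y = y + 4). Shared: x=2 y=7 z=2. PCs: A@0 B@1
Step 2: thread A executes A1 (x = x * 3). Shared: x=6 y=7 z=2. PCs: A@1 B@1

Answer: x=6 y=7 z=2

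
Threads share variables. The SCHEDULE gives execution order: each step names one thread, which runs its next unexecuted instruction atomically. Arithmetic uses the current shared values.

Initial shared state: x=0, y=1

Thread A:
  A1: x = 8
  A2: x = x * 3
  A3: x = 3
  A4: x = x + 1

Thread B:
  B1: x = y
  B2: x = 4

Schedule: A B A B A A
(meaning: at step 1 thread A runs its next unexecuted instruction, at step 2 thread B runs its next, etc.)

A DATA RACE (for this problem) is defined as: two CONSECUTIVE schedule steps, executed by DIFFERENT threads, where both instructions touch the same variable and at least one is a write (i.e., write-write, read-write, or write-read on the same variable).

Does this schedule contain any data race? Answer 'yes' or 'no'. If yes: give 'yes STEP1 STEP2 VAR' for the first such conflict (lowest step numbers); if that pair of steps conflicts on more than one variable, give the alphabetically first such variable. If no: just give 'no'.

Answer: yes 1 2 x

Derivation:
Steps 1,2: A(x = 8) vs B(x = y). RACE on x (W-W).
Steps 2,3: B(x = y) vs A(x = x * 3). RACE on x (W-W).
Steps 3,4: A(x = x * 3) vs B(x = 4). RACE on x (W-W).
Steps 4,5: B(x = 4) vs A(x = 3). RACE on x (W-W).
Steps 5,6: same thread (A). No race.
First conflict at steps 1,2.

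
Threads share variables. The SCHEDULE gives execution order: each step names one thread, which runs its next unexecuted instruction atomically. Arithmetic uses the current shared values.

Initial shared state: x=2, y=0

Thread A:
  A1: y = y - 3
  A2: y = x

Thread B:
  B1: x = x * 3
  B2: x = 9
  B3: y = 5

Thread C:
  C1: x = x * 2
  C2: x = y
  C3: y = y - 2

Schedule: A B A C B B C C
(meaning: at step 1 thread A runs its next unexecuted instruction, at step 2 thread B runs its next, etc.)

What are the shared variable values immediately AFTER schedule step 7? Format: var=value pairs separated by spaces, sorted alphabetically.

Step 1: thread A executes A1 (y = y - 3). Shared: x=2 y=-3. PCs: A@1 B@0 C@0
Step 2: thread B executes B1 (x = x * 3). Shared: x=6 y=-3. PCs: A@1 B@1 C@0
Step 3: thread A executes A2 (y = x). Shared: x=6 y=6. PCs: A@2 B@1 C@0
Step 4: thread C executes C1 (x = x * 2). Shared: x=12 y=6. PCs: A@2 B@1 C@1
Step 5: thread B executes B2 (x = 9). Shared: x=9 y=6. PCs: A@2 B@2 C@1
Step 6: thread B executes B3 (y = 5). Shared: x=9 y=5. PCs: A@2 B@3 C@1
Step 7: thread C executes C2 (x = y). Shared: x=5 y=5. PCs: A@2 B@3 C@2

Answer: x=5 y=5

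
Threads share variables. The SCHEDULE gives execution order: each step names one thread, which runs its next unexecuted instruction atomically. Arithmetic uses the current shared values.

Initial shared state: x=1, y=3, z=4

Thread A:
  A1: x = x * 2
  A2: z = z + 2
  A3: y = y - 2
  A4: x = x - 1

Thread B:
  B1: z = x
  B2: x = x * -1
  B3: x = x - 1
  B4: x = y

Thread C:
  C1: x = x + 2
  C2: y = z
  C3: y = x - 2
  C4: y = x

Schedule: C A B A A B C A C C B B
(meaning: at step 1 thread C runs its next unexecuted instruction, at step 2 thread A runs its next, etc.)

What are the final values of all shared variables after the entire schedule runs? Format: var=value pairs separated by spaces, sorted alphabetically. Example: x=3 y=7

Answer: x=-7 y=-7 z=8

Derivation:
Step 1: thread C executes C1 (x = x + 2). Shared: x=3 y=3 z=4. PCs: A@0 B@0 C@1
Step 2: thread A executes A1 (x = x * 2). Shared: x=6 y=3 z=4. PCs: A@1 B@0 C@1
Step 3: thread B executes B1 (z = x). Shared: x=6 y=3 z=6. PCs: A@1 B@1 C@1
Step 4: thread A executes A2 (z = z + 2). Shared: x=6 y=3 z=8. PCs: A@2 B@1 C@1
Step 5: thread A executes A3 (y = y - 2). Shared: x=6 y=1 z=8. PCs: A@3 B@1 C@1
Step 6: thread B executes B2 (x = x * -1). Shared: x=-6 y=1 z=8. PCs: A@3 B@2 C@1
Step 7: thread C executes C2 (y = z). Shared: x=-6 y=8 z=8. PCs: A@3 B@2 C@2
Step 8: thread A executes A4 (x = x - 1). Shared: x=-7 y=8 z=8. PCs: A@4 B@2 C@2
Step 9: thread C executes C3 (y = x - 2). Shared: x=-7 y=-9 z=8. PCs: A@4 B@2 C@3
Step 10: thread C executes C4 (y = x). Shared: x=-7 y=-7 z=8. PCs: A@4 B@2 C@4
Step 11: thread B executes B3 (x = x - 1). Shared: x=-8 y=-7 z=8. PCs: A@4 B@3 C@4
Step 12: thread B executes B4 (x = y). Shared: x=-7 y=-7 z=8. PCs: A@4 B@4 C@4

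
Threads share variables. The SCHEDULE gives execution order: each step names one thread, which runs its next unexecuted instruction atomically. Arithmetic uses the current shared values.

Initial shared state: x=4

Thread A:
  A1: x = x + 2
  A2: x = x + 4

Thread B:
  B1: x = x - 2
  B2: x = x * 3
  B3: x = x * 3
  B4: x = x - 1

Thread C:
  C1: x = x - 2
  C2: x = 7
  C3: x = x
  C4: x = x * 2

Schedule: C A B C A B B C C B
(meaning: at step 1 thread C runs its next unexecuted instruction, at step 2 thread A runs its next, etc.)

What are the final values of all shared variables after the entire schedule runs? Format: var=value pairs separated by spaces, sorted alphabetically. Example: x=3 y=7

Step 1: thread C executes C1 (x = x - 2). Shared: x=2. PCs: A@0 B@0 C@1
Step 2: thread A executes A1 (x = x + 2). Shared: x=4. PCs: A@1 B@0 C@1
Step 3: thread B executes B1 (x = x - 2). Shared: x=2. PCs: A@1 B@1 C@1
Step 4: thread C executes C2 (x = 7). Shared: x=7. PCs: A@1 B@1 C@2
Step 5: thread A executes A2 (x = x + 4). Shared: x=11. PCs: A@2 B@1 C@2
Step 6: thread B executes B2 (x = x * 3). Shared: x=33. PCs: A@2 B@2 C@2
Step 7: thread B executes B3 (x = x * 3). Shared: x=99. PCs: A@2 B@3 C@2
Step 8: thread C executes C3 (x = x). Shared: x=99. PCs: A@2 B@3 C@3
Step 9: thread C executes C4 (x = x * 2). Shared: x=198. PCs: A@2 B@3 C@4
Step 10: thread B executes B4 (x = x - 1). Shared: x=197. PCs: A@2 B@4 C@4

Answer: x=197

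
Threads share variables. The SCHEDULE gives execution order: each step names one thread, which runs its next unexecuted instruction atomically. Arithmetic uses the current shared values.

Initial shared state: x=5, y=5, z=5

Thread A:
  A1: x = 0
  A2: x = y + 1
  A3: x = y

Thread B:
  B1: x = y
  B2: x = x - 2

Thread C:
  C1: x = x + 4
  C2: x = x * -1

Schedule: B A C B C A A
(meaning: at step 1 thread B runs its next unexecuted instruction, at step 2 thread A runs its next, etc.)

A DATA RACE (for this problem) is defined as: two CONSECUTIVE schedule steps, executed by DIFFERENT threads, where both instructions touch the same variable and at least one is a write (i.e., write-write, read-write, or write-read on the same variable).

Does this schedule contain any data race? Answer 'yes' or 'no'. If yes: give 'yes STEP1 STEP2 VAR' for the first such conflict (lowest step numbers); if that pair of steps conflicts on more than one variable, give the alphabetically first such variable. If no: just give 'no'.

Answer: yes 1 2 x

Derivation:
Steps 1,2: B(x = y) vs A(x = 0). RACE on x (W-W).
Steps 2,3: A(x = 0) vs C(x = x + 4). RACE on x (W-W).
Steps 3,4: C(x = x + 4) vs B(x = x - 2). RACE on x (W-W).
Steps 4,5: B(x = x - 2) vs C(x = x * -1). RACE on x (W-W).
Steps 5,6: C(x = x * -1) vs A(x = y + 1). RACE on x (W-W).
Steps 6,7: same thread (A). No race.
First conflict at steps 1,2.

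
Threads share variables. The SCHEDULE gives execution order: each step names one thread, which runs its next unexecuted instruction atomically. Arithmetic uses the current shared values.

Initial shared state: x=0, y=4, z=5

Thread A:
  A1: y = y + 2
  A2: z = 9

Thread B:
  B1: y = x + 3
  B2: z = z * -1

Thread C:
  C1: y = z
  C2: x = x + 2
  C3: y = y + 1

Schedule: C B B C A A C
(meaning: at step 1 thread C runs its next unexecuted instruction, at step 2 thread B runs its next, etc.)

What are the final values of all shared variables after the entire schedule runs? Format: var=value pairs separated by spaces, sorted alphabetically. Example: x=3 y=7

Answer: x=2 y=6 z=9

Derivation:
Step 1: thread C executes C1 (y = z). Shared: x=0 y=5 z=5. PCs: A@0 B@0 C@1
Step 2: thread B executes B1 (y = x + 3). Shared: x=0 y=3 z=5. PCs: A@0 B@1 C@1
Step 3: thread B executes B2 (z = z * -1). Shared: x=0 y=3 z=-5. PCs: A@0 B@2 C@1
Step 4: thread C executes C2 (x = x + 2). Shared: x=2 y=3 z=-5. PCs: A@0 B@2 C@2
Step 5: thread A executes A1 (y = y + 2). Shared: x=2 y=5 z=-5. PCs: A@1 B@2 C@2
Step 6: thread A executes A2 (z = 9). Shared: x=2 y=5 z=9. PCs: A@2 B@2 C@2
Step 7: thread C executes C3 (y = y + 1). Shared: x=2 y=6 z=9. PCs: A@2 B@2 C@3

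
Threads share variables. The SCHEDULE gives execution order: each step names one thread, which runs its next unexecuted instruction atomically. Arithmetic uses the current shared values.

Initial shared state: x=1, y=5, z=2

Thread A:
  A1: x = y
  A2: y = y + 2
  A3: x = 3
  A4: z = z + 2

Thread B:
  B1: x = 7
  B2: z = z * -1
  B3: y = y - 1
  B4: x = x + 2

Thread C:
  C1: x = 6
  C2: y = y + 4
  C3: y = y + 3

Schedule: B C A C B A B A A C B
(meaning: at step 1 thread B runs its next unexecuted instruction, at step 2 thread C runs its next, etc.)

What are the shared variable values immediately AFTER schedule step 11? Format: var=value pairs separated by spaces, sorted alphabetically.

Answer: x=5 y=13 z=0

Derivation:
Step 1: thread B executes B1 (x = 7). Shared: x=7 y=5 z=2. PCs: A@0 B@1 C@0
Step 2: thread C executes C1 (x = 6). Shared: x=6 y=5 z=2. PCs: A@0 B@1 C@1
Step 3: thread A executes A1 (x = y). Shared: x=5 y=5 z=2. PCs: A@1 B@1 C@1
Step 4: thread C executes C2 (y = y + 4). Shared: x=5 y=9 z=2. PCs: A@1 B@1 C@2
Step 5: thread B executes B2 (z = z * -1). Shared: x=5 y=9 z=-2. PCs: A@1 B@2 C@2
Step 6: thread A executes A2 (y = y + 2). Shared: x=5 y=11 z=-2. PCs: A@2 B@2 C@2
Step 7: thread B executes B3 (y = y - 1). Shared: x=5 y=10 z=-2. PCs: A@2 B@3 C@2
Step 8: thread A executes A3 (x = 3). Shared: x=3 y=10 z=-2. PCs: A@3 B@3 C@2
Step 9: thread A executes A4 (z = z + 2). Shared: x=3 y=10 z=0. PCs: A@4 B@3 C@2
Step 10: thread C executes C3 (y = y + 3). Shared: x=3 y=13 z=0. PCs: A@4 B@3 C@3
Step 11: thread B executes B4 (x = x + 2). Shared: x=5 y=13 z=0. PCs: A@4 B@4 C@3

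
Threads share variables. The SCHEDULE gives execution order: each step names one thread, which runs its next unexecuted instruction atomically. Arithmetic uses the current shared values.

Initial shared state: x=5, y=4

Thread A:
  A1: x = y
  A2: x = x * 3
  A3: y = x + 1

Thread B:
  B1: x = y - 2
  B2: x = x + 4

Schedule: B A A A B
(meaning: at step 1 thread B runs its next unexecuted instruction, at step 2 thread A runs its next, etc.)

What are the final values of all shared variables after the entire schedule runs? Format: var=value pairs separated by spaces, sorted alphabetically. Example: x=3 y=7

Step 1: thread B executes B1 (x = y - 2). Shared: x=2 y=4. PCs: A@0 B@1
Step 2: thread A executes A1 (x = y). Shared: x=4 y=4. PCs: A@1 B@1
Step 3: thread A executes A2 (x = x * 3). Shared: x=12 y=4. PCs: A@2 B@1
Step 4: thread A executes A3 (y = x + 1). Shared: x=12 y=13. PCs: A@3 B@1
Step 5: thread B executes B2 (x = x + 4). Shared: x=16 y=13. PCs: A@3 B@2

Answer: x=16 y=13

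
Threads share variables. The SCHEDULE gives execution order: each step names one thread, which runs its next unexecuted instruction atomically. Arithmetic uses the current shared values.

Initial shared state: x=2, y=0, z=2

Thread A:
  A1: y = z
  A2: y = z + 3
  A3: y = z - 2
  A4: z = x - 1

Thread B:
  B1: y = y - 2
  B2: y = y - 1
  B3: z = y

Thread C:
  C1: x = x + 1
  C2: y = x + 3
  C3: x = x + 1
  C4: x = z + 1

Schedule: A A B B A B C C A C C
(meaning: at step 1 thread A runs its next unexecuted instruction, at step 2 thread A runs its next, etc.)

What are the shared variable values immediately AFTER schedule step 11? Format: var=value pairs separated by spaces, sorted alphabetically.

Step 1: thread A executes A1 (y = z). Shared: x=2 y=2 z=2. PCs: A@1 B@0 C@0
Step 2: thread A executes A2 (y = z + 3). Shared: x=2 y=5 z=2. PCs: A@2 B@0 C@0
Step 3: thread B executes B1 (y = y - 2). Shared: x=2 y=3 z=2. PCs: A@2 B@1 C@0
Step 4: thread B executes B2 (y = y - 1). Shared: x=2 y=2 z=2. PCs: A@2 B@2 C@0
Step 5: thread A executes A3 (y = z - 2). Shared: x=2 y=0 z=2. PCs: A@3 B@2 C@0
Step 6: thread B executes B3 (z = y). Shared: x=2 y=0 z=0. PCs: A@3 B@3 C@0
Step 7: thread C executes C1 (x = x + 1). Shared: x=3 y=0 z=0. PCs: A@3 B@3 C@1
Step 8: thread C executes C2 (y = x + 3). Shared: x=3 y=6 z=0. PCs: A@3 B@3 C@2
Step 9: thread A executes A4 (z = x - 1). Shared: x=3 y=6 z=2. PCs: A@4 B@3 C@2
Step 10: thread C executes C3 (x = x + 1). Shared: x=4 y=6 z=2. PCs: A@4 B@3 C@3
Step 11: thread C executes C4 (x = z + 1). Shared: x=3 y=6 z=2. PCs: A@4 B@3 C@4

Answer: x=3 y=6 z=2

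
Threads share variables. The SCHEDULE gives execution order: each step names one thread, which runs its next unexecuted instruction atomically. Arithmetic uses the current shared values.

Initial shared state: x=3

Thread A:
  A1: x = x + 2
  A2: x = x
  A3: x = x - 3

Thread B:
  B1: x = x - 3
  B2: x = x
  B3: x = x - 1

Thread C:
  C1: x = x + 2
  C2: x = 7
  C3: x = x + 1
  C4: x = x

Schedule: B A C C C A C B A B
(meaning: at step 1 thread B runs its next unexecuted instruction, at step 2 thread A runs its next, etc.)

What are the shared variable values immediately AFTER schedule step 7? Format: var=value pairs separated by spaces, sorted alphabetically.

Answer: x=8

Derivation:
Step 1: thread B executes B1 (x = x - 3). Shared: x=0. PCs: A@0 B@1 C@0
Step 2: thread A executes A1 (x = x + 2). Shared: x=2. PCs: A@1 B@1 C@0
Step 3: thread C executes C1 (x = x + 2). Shared: x=4. PCs: A@1 B@1 C@1
Step 4: thread C executes C2 (x = 7). Shared: x=7. PCs: A@1 B@1 C@2
Step 5: thread C executes C3 (x = x + 1). Shared: x=8. PCs: A@1 B@1 C@3
Step 6: thread A executes A2 (x = x). Shared: x=8. PCs: A@2 B@1 C@3
Step 7: thread C executes C4 (x = x). Shared: x=8. PCs: A@2 B@1 C@4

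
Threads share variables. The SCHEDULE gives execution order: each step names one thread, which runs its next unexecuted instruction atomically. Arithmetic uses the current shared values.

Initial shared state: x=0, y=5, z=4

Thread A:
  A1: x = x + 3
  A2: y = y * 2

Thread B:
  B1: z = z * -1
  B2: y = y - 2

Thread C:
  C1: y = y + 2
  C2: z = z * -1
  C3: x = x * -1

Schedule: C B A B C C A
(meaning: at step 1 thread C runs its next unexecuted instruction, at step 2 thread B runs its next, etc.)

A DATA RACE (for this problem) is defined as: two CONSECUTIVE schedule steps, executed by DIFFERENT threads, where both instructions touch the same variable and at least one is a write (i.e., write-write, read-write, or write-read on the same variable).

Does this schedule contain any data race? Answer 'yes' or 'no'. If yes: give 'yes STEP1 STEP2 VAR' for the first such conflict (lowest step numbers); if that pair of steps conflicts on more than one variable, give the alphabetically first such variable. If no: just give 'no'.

Steps 1,2: C(r=y,w=y) vs B(r=z,w=z). No conflict.
Steps 2,3: B(r=z,w=z) vs A(r=x,w=x). No conflict.
Steps 3,4: A(r=x,w=x) vs B(r=y,w=y). No conflict.
Steps 4,5: B(r=y,w=y) vs C(r=z,w=z). No conflict.
Steps 5,6: same thread (C). No race.
Steps 6,7: C(r=x,w=x) vs A(r=y,w=y). No conflict.

Answer: no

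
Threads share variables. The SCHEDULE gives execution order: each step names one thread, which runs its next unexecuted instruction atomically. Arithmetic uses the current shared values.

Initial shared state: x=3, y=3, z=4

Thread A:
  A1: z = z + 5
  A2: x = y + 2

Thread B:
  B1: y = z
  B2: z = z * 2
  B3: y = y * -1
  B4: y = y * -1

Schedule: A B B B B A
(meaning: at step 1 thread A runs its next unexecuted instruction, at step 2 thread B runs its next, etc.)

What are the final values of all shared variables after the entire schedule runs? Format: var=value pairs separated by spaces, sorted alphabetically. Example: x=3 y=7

Answer: x=11 y=9 z=18

Derivation:
Step 1: thread A executes A1 (z = z + 5). Shared: x=3 y=3 z=9. PCs: A@1 B@0
Step 2: thread B executes B1 (y = z). Shared: x=3 y=9 z=9. PCs: A@1 B@1
Step 3: thread B executes B2 (z = z * 2). Shared: x=3 y=9 z=18. PCs: A@1 B@2
Step 4: thread B executes B3 (y = y * -1). Shared: x=3 y=-9 z=18. PCs: A@1 B@3
Step 5: thread B executes B4 (y = y * -1). Shared: x=3 y=9 z=18. PCs: A@1 B@4
Step 6: thread A executes A2 (x = y + 2). Shared: x=11 y=9 z=18. PCs: A@2 B@4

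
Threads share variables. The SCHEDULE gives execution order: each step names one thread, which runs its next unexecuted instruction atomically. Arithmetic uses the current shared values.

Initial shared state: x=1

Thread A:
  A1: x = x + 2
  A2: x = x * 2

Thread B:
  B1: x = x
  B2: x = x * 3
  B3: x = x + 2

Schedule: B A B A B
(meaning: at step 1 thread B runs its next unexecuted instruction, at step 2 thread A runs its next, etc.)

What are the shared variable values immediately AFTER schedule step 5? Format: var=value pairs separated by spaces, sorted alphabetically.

Step 1: thread B executes B1 (x = x). Shared: x=1. PCs: A@0 B@1
Step 2: thread A executes A1 (x = x + 2). Shared: x=3. PCs: A@1 B@1
Step 3: thread B executes B2 (x = x * 3). Shared: x=9. PCs: A@1 B@2
Step 4: thread A executes A2 (x = x * 2). Shared: x=18. PCs: A@2 B@2
Step 5: thread B executes B3 (x = x + 2). Shared: x=20. PCs: A@2 B@3

Answer: x=20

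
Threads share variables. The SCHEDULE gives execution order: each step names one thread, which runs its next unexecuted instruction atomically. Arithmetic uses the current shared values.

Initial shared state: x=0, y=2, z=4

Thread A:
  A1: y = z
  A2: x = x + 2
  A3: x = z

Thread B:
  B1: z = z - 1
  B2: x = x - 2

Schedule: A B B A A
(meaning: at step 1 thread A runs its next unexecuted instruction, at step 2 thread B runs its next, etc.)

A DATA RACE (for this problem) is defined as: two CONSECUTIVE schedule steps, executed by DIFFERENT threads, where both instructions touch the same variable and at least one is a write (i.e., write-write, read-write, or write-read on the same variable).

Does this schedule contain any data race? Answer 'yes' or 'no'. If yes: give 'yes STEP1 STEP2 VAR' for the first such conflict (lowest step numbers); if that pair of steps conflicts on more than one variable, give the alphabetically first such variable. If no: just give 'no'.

Steps 1,2: A(y = z) vs B(z = z - 1). RACE on z (R-W).
Steps 2,3: same thread (B). No race.
Steps 3,4: B(x = x - 2) vs A(x = x + 2). RACE on x (W-W).
Steps 4,5: same thread (A). No race.
First conflict at steps 1,2.

Answer: yes 1 2 z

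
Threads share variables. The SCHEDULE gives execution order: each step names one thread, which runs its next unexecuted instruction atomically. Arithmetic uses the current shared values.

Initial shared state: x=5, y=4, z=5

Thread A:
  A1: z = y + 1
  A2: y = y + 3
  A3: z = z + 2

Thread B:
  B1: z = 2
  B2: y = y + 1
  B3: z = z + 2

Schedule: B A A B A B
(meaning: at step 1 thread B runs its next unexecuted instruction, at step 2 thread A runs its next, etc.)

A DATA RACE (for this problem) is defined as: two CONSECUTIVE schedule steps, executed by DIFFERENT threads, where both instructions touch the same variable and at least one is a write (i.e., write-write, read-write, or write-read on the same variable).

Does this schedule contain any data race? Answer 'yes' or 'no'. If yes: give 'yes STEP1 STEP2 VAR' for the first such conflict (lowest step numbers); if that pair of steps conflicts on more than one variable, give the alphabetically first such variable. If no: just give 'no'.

Steps 1,2: B(z = 2) vs A(z = y + 1). RACE on z (W-W).
Steps 2,3: same thread (A). No race.
Steps 3,4: A(y = y + 3) vs B(y = y + 1). RACE on y (W-W).
Steps 4,5: B(r=y,w=y) vs A(r=z,w=z). No conflict.
Steps 5,6: A(z = z + 2) vs B(z = z + 2). RACE on z (W-W).
First conflict at steps 1,2.

Answer: yes 1 2 z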